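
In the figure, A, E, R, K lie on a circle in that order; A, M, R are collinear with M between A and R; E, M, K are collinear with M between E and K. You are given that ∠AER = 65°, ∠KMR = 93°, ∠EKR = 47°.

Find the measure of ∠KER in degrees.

1. ∠AKR = 115°  [cyclic AERK, opposite ∠E+∠K]
2. ∠ARK = 40°  [△RMK]
3. ∠KAR = 25°  [△ARK]
4. ∠KER = 25°  [same arc RK]

∠KER = 25°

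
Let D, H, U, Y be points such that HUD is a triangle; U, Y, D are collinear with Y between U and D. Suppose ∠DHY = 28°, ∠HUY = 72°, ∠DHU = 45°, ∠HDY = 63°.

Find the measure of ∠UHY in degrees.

1. ∠DYH = 89°  [△HYD]
2. ∠HYU = 91°  [linear pair at Y on UD]
3. ∠UHY = 17°  [△HUY]

∠UHY = 17°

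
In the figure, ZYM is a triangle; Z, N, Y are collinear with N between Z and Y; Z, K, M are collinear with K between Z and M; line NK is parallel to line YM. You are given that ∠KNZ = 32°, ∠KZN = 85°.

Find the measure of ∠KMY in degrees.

∠KMY = 63°

1. ∠NKZ = 63°  [△ZNK]
2. ∠MKN = 117°  [linear pair at K on ZM]
3. ∠KMY = 63°  [NK∥YM, co-interior at M–K]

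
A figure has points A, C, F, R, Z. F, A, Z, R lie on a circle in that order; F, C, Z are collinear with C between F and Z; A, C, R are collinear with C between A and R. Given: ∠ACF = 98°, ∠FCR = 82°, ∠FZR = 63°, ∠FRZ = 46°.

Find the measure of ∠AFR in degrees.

1. ∠FAR = 63°  [same arc FR]
2. ∠RFZ = 71°  [△FZR]
3. ∠ARF = 27°  [△FCR]
4. ∠AFR = 90°  [△FAR]

∠AFR = 90°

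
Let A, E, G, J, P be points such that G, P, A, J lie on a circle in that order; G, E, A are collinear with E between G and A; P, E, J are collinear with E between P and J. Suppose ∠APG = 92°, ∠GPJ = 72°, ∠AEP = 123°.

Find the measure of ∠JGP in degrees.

1. ∠AJG = 88°  [cyclic GPAJ, opposite ∠P+∠J]
2. ∠GAJ = 72°  [same arc GJ]
3. ∠GEJ = 123°  [vertical angles at E]
4. ∠AGJ = 20°  [△GAJ]
5. ∠GJP = 37°  [△GEJ]
6. ∠JGP = 71°  [△GPJ]

∠JGP = 71°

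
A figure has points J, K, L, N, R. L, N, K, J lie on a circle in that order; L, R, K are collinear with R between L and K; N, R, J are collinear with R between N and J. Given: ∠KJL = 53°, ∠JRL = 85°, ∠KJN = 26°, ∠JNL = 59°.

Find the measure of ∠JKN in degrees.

1. ∠KNL = 127°  [cyclic LNKJ, opposite ∠N+∠J]
2. ∠KRN = 85°  [vertical angles at R]
3. ∠KLN = 26°  [same arc NK]
4. ∠LKN = 27°  [△LNK]
5. ∠JNK = 68°  [△NRK]
6. ∠JKN = 86°  [△NKJ]

∠JKN = 86°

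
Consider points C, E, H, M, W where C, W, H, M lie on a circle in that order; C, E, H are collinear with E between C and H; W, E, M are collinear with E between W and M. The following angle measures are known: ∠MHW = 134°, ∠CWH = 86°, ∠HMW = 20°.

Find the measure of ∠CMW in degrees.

∠CMW = 74°

1. ∠HCW = 20°  [same arc WH]
2. ∠CHW = 74°  [△CWH]
3. ∠CMW = 74°  [same arc CW]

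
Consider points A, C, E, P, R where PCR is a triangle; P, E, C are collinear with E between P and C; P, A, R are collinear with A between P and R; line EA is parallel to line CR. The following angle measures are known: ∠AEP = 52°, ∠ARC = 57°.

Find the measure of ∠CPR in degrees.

∠CPR = 71°

1. ∠PCR = 52°  [EA∥CR, corresponding at E]
2. ∠CRP = 57°  [A on ray RP]
3. ∠CPR = 71°  [△PCR]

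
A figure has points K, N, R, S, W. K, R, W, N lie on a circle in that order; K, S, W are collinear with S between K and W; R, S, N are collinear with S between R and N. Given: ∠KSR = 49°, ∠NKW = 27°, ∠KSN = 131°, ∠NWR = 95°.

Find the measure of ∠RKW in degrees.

∠RKW = 58°

1. ∠NRW = 27°  [same arc WN]
2. ∠RNW = 58°  [△RWN]
3. ∠RKW = 58°  [same arc RW]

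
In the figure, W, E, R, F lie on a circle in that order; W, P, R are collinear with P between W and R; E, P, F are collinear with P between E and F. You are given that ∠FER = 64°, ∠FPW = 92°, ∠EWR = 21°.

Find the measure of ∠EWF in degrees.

1. ∠EFR = 21°  [same arc ER]
2. ∠ERF = 95°  [△ERF]
3. ∠EWF = 85°  [cyclic WERF, opposite ∠W+∠R]

∠EWF = 85°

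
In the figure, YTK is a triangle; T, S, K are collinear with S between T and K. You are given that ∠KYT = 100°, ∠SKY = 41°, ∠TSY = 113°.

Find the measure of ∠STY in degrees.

∠STY = 39°

1. ∠TKY = 41°  [S on ray KT]
2. ∠KTY = 39°  [△YTK]
3. ∠STY = 39°  [S on ray TK]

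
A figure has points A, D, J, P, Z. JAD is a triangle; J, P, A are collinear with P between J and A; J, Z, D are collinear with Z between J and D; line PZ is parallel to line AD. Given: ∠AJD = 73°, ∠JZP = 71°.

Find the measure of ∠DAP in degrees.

1. ∠PJZ = 73°  [P on JA, Z on JD]
2. ∠JPZ = 36°  [△JPZ]
3. ∠APZ = 144°  [linear pair at P on JA]
4. ∠DAP = 36°  [PZ∥AD, co-interior at A–P]

∠DAP = 36°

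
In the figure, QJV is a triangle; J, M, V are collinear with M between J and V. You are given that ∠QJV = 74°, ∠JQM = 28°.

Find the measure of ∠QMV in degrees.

∠QMV = 102°

1. ∠MJQ = 74°  [M on ray JV]
2. ∠JMQ = 78°  [△QJM]
3. ∠QMV = 102°  [linear pair at M on JV]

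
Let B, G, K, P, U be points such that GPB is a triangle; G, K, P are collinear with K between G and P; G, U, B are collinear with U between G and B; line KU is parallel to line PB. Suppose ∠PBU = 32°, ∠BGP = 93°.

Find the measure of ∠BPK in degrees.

1. ∠GBP = 32°  [U on ray BG]
2. ∠BPG = 55°  [△GPB]
3. ∠BPK = 55°  [K on ray PG]

∠BPK = 55°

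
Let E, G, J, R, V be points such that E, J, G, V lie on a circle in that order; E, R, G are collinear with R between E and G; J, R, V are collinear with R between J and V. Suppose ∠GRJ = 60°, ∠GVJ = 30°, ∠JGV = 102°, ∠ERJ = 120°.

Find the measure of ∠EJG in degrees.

∠EJG = 78°

1. ∠GEJ = 30°  [same arc JG]
2. ∠GJV = 48°  [△JGV]
3. ∠EGJ = 72°  [△JRG]
4. ∠EJG = 78°  [△EJG]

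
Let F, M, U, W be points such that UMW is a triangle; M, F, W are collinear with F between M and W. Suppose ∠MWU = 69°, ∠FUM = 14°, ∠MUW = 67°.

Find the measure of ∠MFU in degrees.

1. ∠UMW = 44°  [△UMW]
2. ∠FMU = 44°  [F on ray MW]
3. ∠MFU = 122°  [△UMF]

∠MFU = 122°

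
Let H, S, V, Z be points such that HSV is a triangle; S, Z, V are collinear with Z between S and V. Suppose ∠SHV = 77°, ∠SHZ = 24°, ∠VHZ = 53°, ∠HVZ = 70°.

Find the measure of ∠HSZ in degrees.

1. ∠HZV = 57°  [△HZV]
2. ∠HZS = 123°  [linear pair at Z on SV]
3. ∠HSZ = 33°  [△HSZ]

∠HSZ = 33°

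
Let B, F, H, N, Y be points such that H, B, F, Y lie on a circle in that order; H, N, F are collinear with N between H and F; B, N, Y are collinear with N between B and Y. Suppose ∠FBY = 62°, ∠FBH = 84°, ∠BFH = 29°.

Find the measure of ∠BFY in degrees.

1. ∠BHF = 67°  [△HBF]
2. ∠BYF = 67°  [same arc BF]
3. ∠BFY = 51°  [△BFY]

∠BFY = 51°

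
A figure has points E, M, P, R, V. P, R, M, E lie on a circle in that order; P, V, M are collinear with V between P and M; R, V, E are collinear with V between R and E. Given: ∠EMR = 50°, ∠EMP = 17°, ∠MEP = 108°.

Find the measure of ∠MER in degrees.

∠MER = 75°

1. ∠EPM = 55°  [△PME]
2. ∠ERM = 55°  [same arc ME]
3. ∠MER = 75°  [△RME]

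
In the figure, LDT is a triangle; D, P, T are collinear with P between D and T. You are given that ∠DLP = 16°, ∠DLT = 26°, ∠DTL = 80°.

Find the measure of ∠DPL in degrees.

1. ∠LDT = 74°  [△LDT]
2. ∠LDP = 74°  [P on ray DT]
3. ∠DPL = 90°  [△LDP]

∠DPL = 90°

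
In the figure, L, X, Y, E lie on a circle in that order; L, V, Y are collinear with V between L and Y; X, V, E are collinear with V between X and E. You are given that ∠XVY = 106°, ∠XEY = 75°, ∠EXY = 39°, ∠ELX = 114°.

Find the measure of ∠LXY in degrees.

1. ∠LYX = 35°  [△XVY]
2. ∠XLY = 75°  [same arc XY]
3. ∠LXY = 70°  [△LXY]

∠LXY = 70°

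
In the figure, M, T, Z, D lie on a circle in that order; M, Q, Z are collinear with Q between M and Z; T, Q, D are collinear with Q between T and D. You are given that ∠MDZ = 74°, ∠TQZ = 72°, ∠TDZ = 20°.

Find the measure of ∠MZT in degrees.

∠MZT = 54°

1. ∠MTZ = 106°  [cyclic MTZD, opposite ∠T+∠D]
2. ∠TMZ = 20°  [same arc TZ]
3. ∠MZT = 54°  [△MTZ]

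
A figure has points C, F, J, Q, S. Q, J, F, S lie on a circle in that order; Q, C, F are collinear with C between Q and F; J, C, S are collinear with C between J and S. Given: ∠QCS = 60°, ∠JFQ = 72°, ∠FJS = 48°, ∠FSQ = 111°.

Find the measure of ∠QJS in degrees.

1. ∠FQS = 48°  [same arc FS]
2. ∠QFS = 21°  [△QFS]
3. ∠QJS = 21°  [same arc QS]

∠QJS = 21°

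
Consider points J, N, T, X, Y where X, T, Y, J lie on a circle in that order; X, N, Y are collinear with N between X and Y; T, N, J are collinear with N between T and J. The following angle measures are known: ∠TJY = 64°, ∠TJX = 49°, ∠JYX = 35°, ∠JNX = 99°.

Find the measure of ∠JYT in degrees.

∠JYT = 84°

1. ∠TYX = 49°  [same arc XT]
2. ∠TNY = 99°  [vertical angles at N]
3. ∠JTY = 32°  [△TNY]
4. ∠JYT = 84°  [△TYJ]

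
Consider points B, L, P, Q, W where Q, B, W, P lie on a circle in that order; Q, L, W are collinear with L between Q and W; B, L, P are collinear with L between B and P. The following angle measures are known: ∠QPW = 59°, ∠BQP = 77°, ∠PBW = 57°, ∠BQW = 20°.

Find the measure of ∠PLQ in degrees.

∠PLQ = 84°

1. ∠BWP = 103°  [cyclic QBWP, opposite ∠Q+∠W]
2. ∠PQW = 57°  [same arc WP]
3. ∠BPW = 20°  [△BWP]
4. ∠PWQ = 64°  [△QWP]
5. ∠PLW = 96°  [△WLP]
6. ∠PLQ = 84°  [linear pair at L on QW]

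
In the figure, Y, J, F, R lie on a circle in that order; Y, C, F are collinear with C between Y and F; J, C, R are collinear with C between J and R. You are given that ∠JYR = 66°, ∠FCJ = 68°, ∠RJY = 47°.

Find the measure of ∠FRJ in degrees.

∠FRJ = 21°

1. ∠RCY = 68°  [vertical angles at C]
2. ∠RFY = 47°  [same arc YR]
3. ∠FCR = 112°  [linear pair at C on YF]
4. ∠FRJ = 21°  [△FCR]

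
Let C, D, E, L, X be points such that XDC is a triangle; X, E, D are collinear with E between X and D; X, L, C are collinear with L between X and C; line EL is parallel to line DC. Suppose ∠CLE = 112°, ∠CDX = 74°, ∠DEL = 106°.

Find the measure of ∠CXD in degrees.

∠CXD = 38°

1. ∠ELX = 68°  [linear pair at L on XC]
2. ∠LEX = 74°  [EL∥DC, corresponding at E]
3. ∠EXL = 38°  [△XEL]
4. ∠CXD = 38°  [E on XD, L on XC]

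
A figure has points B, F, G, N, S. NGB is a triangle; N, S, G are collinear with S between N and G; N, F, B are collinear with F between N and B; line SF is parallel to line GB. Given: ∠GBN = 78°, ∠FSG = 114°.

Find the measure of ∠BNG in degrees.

∠BNG = 36°

1. ∠NFS = 78°  [SF∥GB, corresponding at F]
2. ∠FSN = 66°  [linear pair at S on NG]
3. ∠FNS = 36°  [△NSF]
4. ∠BNG = 36°  [S on NG, F on NB]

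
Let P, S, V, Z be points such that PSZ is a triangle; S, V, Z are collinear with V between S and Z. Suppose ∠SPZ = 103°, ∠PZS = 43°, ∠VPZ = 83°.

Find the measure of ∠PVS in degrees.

1. ∠PZV = 43°  [V on ray ZS]
2. ∠PVZ = 54°  [△PVZ]
3. ∠PVS = 126°  [linear pair at V on SZ]

∠PVS = 126°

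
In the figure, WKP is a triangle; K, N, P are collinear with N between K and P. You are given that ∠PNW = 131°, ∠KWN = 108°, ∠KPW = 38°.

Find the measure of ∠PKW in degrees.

∠PKW = 23°

1. ∠KNW = 49°  [linear pair at N on KP]
2. ∠NKW = 23°  [△WKN]
3. ∠PKW = 23°  [N on ray KP]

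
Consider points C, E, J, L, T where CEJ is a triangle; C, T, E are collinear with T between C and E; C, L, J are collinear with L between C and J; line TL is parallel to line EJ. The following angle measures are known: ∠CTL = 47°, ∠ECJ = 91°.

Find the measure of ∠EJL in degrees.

∠EJL = 42°

1. ∠CEJ = 47°  [TL∥EJ, corresponding at T]
2. ∠CJE = 42°  [△CEJ]
3. ∠EJL = 42°  [L on ray JC]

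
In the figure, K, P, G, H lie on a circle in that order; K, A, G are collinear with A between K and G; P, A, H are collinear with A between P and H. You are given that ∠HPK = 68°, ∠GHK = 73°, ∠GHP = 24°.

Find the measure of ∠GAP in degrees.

∠GAP = 92°

1. ∠HGK = 68°  [same arc KH]
2. ∠GPK = 107°  [cyclic KPGH, opposite ∠P+∠H]
3. ∠GKH = 39°  [△KGH]
4. ∠GKP = 24°  [same arc PG]
5. ∠KGP = 49°  [△KPG]
6. ∠GPH = 39°  [same arc GH]
7. ∠GAP = 92°  [△PAG]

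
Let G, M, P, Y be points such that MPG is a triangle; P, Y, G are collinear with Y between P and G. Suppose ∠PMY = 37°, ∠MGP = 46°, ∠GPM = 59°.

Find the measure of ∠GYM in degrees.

1. ∠MPY = 59°  [Y on ray PG]
2. ∠MYP = 84°  [△MPY]
3. ∠GYM = 96°  [linear pair at Y on PG]

∠GYM = 96°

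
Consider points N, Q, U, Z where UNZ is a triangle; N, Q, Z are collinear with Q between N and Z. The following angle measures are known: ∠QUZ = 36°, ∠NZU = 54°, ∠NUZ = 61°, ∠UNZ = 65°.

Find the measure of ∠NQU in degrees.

1. ∠QZU = 54°  [Q on ray ZN]
2. ∠UQZ = 90°  [△UQZ]
3. ∠NQU = 90°  [linear pair at Q on NZ]

∠NQU = 90°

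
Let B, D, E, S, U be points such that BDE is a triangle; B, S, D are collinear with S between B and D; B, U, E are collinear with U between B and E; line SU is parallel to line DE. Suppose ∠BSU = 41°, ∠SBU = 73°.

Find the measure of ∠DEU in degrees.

∠DEU = 66°

1. ∠BUS = 66°  [△BSU]
2. ∠EUS = 114°  [linear pair at U on BE]
3. ∠DEU = 66°  [SU∥DE, co-interior at E–U]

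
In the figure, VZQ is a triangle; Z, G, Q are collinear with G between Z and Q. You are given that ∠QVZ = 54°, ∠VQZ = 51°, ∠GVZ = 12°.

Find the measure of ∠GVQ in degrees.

∠GVQ = 42°

1. ∠QZV = 75°  [△VZQ]
2. ∠GQV = 51°  [G on ray QZ]
3. ∠GZV = 75°  [G on ray ZQ]
4. ∠VGZ = 93°  [△VZG]
5. ∠QGV = 87°  [linear pair at G on ZQ]
6. ∠GVQ = 42°  [△VGQ]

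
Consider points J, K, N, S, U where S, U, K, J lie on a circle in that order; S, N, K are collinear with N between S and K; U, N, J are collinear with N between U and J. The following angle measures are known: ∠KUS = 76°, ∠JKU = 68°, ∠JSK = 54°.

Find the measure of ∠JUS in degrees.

1. ∠KJS = 104°  [cyclic SUKJ, opposite ∠U+∠J]
2. ∠JKS = 22°  [△SKJ]
3. ∠JUS = 22°  [same arc SJ]

∠JUS = 22°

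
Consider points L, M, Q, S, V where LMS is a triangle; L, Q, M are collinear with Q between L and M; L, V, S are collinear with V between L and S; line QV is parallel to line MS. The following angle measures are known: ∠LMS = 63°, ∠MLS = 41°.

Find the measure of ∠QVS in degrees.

∠QVS = 104°

1. ∠LSM = 76°  [△LMS]
2. ∠LVQ = 76°  [QV∥MS, corresponding at V]
3. ∠QVS = 104°  [linear pair at V on LS]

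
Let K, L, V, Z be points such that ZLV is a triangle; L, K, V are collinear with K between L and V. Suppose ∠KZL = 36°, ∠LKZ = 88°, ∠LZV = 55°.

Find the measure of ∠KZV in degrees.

∠KZV = 19°

1. ∠KLZ = 56°  [△ZLK]
2. ∠VKZ = 92°  [linear pair at K on LV]
3. ∠VLZ = 56°  [K on ray LV]
4. ∠LVZ = 69°  [△ZLV]
5. ∠KVZ = 69°  [K on ray VL]
6. ∠KZV = 19°  [△ZKV]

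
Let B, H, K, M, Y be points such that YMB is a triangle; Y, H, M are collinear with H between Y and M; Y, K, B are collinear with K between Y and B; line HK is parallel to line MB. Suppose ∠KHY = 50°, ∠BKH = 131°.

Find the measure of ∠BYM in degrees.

∠BYM = 81°

1. ∠HKY = 49°  [linear pair at K on YB]
2. ∠HYK = 81°  [△YHK]
3. ∠BYM = 81°  [H on YM, K on YB]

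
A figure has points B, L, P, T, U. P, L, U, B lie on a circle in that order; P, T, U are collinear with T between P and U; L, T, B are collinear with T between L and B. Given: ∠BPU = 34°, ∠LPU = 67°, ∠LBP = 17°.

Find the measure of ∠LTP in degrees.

1. ∠BLU = 34°  [same arc UB]
2. ∠LUP = 17°  [same arc PL]
3. ∠LTU = 129°  [△LTU]
4. ∠LTP = 51°  [linear pair at T on PU]

∠LTP = 51°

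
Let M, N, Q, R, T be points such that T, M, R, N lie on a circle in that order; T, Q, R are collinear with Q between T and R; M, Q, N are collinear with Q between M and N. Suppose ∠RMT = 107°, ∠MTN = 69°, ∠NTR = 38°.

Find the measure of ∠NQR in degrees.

∠NQR = 80°

1. ∠RNT = 73°  [cyclic TMRN, opposite ∠M+∠N]
2. ∠MRN = 111°  [cyclic TMRN, opposite ∠T+∠R]
3. ∠NMR = 38°  [same arc RN]
4. ∠NRT = 69°  [△TRN]
5. ∠MNR = 31°  [△MRN]
6. ∠NQR = 80°  [△RQN]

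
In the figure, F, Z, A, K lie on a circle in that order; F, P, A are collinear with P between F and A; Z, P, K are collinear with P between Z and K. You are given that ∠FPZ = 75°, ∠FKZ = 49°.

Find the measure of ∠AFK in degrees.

1. ∠APK = 75°  [vertical angles at P]
2. ∠FPK = 105°  [linear pair at P on FA]
3. ∠AFK = 26°  [△FPK]

∠AFK = 26°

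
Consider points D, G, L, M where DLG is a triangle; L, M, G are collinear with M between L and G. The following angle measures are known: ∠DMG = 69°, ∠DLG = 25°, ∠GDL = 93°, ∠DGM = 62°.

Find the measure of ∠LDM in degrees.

1. ∠DML = 111°  [linear pair at M on LG]
2. ∠DLM = 25°  [M on ray LG]
3. ∠LDM = 44°  [△DLM]

∠LDM = 44°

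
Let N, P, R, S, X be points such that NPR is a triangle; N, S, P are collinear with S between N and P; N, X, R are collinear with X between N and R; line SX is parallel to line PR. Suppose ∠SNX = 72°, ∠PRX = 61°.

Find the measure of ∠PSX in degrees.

1. ∠PNR = 72°  [S on NP, X on NR]
2. ∠NRP = 61°  [X on ray RN]
3. ∠NPR = 47°  [△NPR]
4. ∠NSX = 47°  [SX∥PR, corresponding at S]
5. ∠PSX = 133°  [linear pair at S on NP]

∠PSX = 133°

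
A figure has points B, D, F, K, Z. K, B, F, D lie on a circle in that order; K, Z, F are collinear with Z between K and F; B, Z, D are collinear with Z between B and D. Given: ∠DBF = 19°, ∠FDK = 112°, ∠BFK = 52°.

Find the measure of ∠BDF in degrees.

1. ∠FBK = 68°  [cyclic KBFD, opposite ∠B+∠D]
2. ∠BKF = 60°  [△KBF]
3. ∠BDF = 60°  [same arc BF]

∠BDF = 60°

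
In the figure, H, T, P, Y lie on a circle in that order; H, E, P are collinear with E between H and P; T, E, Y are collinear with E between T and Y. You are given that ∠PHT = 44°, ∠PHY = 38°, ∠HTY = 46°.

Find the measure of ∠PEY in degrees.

∠PEY = 90°

1. ∠PYT = 44°  [same arc TP]
2. ∠HPY = 46°  [same arc HY]
3. ∠PEY = 90°  [△PEY]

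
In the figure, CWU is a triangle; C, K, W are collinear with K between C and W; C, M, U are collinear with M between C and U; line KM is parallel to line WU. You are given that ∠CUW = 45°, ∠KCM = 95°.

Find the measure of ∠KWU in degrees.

1. ∠CMK = 45°  [KM∥WU, corresponding at M]
2. ∠CKM = 40°  [△CKM]
3. ∠MKW = 140°  [linear pair at K on CW]
4. ∠KWU = 40°  [KM∥WU, co-interior at W–K]

∠KWU = 40°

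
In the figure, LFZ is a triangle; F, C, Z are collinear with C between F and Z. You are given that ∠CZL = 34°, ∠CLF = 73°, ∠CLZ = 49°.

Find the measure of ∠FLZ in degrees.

1. ∠LCZ = 97°  [△LCZ]
2. ∠FZL = 34°  [C on ray ZF]
3. ∠FCL = 83°  [linear pair at C on FZ]
4. ∠CFL = 24°  [△LFC]
5. ∠LFZ = 24°  [C on ray FZ]
6. ∠FLZ = 122°  [△LFZ]

∠FLZ = 122°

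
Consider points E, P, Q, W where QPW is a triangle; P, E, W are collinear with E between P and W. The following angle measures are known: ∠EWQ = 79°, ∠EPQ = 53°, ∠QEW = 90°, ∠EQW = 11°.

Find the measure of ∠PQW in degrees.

1. ∠PWQ = 79°  [E on ray WP]
2. ∠QPW = 53°  [E on ray PW]
3. ∠PQW = 48°  [△QPW]

∠PQW = 48°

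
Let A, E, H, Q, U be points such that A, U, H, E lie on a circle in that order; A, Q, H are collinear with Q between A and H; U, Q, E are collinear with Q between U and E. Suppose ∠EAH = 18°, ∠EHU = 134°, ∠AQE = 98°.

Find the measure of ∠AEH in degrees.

1. ∠EUH = 18°  [same arc HE]
2. ∠HEU = 28°  [△UHE]
3. ∠EQH = 82°  [linear pair at Q on AH]
4. ∠AHE = 70°  [△HQE]
5. ∠AEH = 92°  [△AHE]

∠AEH = 92°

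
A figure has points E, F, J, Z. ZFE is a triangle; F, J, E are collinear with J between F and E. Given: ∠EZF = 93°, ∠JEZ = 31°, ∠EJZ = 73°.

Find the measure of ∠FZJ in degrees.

1. ∠FEZ = 31°  [J on ray EF]
2. ∠FJZ = 107°  [linear pair at J on FE]
3. ∠EFZ = 56°  [△ZFE]
4. ∠JFZ = 56°  [J on ray FE]
5. ∠FZJ = 17°  [△ZFJ]

∠FZJ = 17°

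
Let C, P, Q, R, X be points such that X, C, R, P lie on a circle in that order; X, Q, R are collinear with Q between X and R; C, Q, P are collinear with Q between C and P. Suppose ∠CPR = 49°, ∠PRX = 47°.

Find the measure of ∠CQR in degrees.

1. ∠CXR = 49°  [same arc CR]
2. ∠PCX = 47°  [same arc XP]
3. ∠CQX = 84°  [△XQC]
4. ∠CQR = 96°  [linear pair at Q on XR]

∠CQR = 96°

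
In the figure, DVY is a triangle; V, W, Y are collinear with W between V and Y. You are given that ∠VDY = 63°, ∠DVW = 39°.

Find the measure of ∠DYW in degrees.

1. ∠DVY = 39°  [W on ray VY]
2. ∠DYV = 78°  [△DVY]
3. ∠DYW = 78°  [W on ray YV]

∠DYW = 78°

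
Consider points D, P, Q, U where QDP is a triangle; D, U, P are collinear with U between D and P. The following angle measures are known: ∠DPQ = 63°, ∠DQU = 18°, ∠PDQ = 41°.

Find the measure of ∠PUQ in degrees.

1. ∠QDU = 41°  [U on ray DP]
2. ∠DUQ = 121°  [△QDU]
3. ∠PUQ = 59°  [linear pair at U on DP]

∠PUQ = 59°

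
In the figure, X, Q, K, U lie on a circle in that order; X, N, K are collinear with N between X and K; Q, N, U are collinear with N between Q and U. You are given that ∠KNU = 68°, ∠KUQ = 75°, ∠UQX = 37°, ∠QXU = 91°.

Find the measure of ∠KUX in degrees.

1. ∠UNX = 112°  [linear pair at N on XK]
2. ∠UKX = 37°  [△KNU]
3. ∠QUX = 52°  [△XQU]
4. ∠KXU = 16°  [△XNU]
5. ∠KUX = 127°  [△XKU]

∠KUX = 127°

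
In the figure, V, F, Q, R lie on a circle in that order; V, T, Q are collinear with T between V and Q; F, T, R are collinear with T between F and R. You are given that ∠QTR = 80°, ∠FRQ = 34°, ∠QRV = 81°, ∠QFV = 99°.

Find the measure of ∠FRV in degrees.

∠FRV = 47°

1. ∠RTV = 100°  [linear pair at T on VQ]
2. ∠RQV = 66°  [△QTR]
3. ∠QVR = 33°  [△VQR]
4. ∠FRV = 47°  [△VTR]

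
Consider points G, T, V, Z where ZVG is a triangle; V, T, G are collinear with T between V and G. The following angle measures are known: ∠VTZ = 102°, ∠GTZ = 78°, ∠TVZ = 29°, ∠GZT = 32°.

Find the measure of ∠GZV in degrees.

∠GZV = 81°

1. ∠TGZ = 70°  [△ZTG]
2. ∠GVZ = 29°  [T on ray VG]
3. ∠VGZ = 70°  [T on ray GV]
4. ∠GZV = 81°  [△ZVG]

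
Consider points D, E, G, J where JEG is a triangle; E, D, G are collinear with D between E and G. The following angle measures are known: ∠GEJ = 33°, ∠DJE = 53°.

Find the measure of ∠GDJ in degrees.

∠GDJ = 86°

1. ∠DEJ = 33°  [D on ray EG]
2. ∠EDJ = 94°  [△JED]
3. ∠GDJ = 86°  [linear pair at D on EG]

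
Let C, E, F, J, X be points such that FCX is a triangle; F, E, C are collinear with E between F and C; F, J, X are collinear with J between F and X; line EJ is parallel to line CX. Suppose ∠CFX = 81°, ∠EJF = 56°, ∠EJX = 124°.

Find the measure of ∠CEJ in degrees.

∠CEJ = 137°

1. ∠EFJ = 81°  [E on FC, J on FX]
2. ∠FEJ = 43°  [△FEJ]
3. ∠CEJ = 137°  [linear pair at E on FC]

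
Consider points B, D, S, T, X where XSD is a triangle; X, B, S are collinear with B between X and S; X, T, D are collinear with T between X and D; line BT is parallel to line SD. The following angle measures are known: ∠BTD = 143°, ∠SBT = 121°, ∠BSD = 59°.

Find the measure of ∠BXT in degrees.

∠BXT = 84°

1. ∠BTX = 37°  [linear pair at T on XD]
2. ∠TBX = 59°  [linear pair at B on XS]
3. ∠BXT = 84°  [△XBT]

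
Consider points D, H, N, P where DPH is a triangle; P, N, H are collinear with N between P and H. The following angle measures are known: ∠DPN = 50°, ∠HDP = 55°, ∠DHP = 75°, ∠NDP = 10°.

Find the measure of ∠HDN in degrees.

1. ∠DNP = 120°  [△DPN]
2. ∠DHN = 75°  [N on ray HP]
3. ∠DNH = 60°  [linear pair at N on PH]
4. ∠HDN = 45°  [△DNH]

∠HDN = 45°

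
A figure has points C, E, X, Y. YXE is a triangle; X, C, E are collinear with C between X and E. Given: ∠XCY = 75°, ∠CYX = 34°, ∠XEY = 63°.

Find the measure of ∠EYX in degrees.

1. ∠CXY = 71°  [△YXC]
2. ∠EXY = 71°  [C on ray XE]
3. ∠EYX = 46°  [△YXE]

∠EYX = 46°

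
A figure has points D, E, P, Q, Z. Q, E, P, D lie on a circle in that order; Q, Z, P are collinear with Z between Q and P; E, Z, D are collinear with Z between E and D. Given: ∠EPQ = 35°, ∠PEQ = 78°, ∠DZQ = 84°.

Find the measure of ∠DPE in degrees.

1. ∠EQP = 67°  [△QEP]
2. ∠EZP = 84°  [vertical angles at Z]
3. ∠EDP = 67°  [same arc EP]
4. ∠DEP = 61°  [△EZP]
5. ∠DPE = 52°  [△EPD]

∠DPE = 52°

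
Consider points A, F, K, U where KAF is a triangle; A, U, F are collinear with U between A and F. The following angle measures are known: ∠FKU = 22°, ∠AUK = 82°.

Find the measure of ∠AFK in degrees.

∠AFK = 60°

1. ∠FUK = 98°  [linear pair at U on AF]
2. ∠KFU = 60°  [△KUF]
3. ∠AFK = 60°  [U on ray FA]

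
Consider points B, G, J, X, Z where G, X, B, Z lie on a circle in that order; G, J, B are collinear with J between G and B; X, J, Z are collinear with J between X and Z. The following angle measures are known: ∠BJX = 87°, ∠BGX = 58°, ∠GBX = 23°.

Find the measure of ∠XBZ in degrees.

1. ∠BXZ = 70°  [△XJB]
2. ∠BZX = 58°  [same arc XB]
3. ∠XBZ = 52°  [△XBZ]

∠XBZ = 52°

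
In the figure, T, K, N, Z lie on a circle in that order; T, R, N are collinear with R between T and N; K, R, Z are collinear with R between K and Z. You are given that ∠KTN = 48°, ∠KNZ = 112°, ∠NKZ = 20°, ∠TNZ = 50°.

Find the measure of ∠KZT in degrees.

∠KZT = 62°

1. ∠KTZ = 68°  [cyclic TKNZ, opposite ∠T+∠N]
2. ∠TKZ = 50°  [same arc TZ]
3. ∠KZT = 62°  [△TKZ]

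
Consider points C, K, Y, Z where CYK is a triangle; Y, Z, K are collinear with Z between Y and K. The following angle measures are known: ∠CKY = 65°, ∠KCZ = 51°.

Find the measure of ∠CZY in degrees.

1. ∠CKZ = 65°  [Z on ray KY]
2. ∠CZK = 64°  [△CZK]
3. ∠CZY = 116°  [linear pair at Z on YK]

∠CZY = 116°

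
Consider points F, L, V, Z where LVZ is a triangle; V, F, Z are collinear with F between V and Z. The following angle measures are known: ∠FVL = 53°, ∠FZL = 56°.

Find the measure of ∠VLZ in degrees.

1. ∠LVZ = 53°  [F on ray VZ]
2. ∠LZV = 56°  [F on ray ZV]
3. ∠VLZ = 71°  [△LVZ]

∠VLZ = 71°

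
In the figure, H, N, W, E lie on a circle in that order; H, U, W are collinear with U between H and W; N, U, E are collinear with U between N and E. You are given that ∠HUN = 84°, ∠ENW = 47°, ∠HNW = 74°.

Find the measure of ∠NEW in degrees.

∠NEW = 69°

1. ∠NUW = 96°  [linear pair at U on HW]
2. ∠HWN = 37°  [△NUW]
3. ∠NHW = 69°  [△HNW]
4. ∠NEW = 69°  [same arc NW]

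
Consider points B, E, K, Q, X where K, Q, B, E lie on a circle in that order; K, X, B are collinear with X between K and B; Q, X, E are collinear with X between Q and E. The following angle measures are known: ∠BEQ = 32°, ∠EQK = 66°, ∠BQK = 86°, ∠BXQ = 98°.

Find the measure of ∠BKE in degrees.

1. ∠EBK = 66°  [same arc KE]
2. ∠BEK = 94°  [cyclic KQBE, opposite ∠Q+∠E]
3. ∠BKE = 20°  [△KBE]

∠BKE = 20°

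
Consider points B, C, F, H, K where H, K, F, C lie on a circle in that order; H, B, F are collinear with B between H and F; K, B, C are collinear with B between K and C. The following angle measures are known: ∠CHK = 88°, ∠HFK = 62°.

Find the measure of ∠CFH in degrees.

1. ∠HCK = 62°  [same arc HK]
2. ∠CKH = 30°  [△HKC]
3. ∠CFH = 30°  [same arc HC]

∠CFH = 30°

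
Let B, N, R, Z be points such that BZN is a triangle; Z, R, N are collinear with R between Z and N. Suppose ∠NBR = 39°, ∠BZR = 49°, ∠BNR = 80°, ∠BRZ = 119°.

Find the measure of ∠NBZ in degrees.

∠NBZ = 51°

1. ∠BZN = 49°  [R on ray ZN]
2. ∠BNZ = 80°  [R on ray NZ]
3. ∠NBZ = 51°  [△BZN]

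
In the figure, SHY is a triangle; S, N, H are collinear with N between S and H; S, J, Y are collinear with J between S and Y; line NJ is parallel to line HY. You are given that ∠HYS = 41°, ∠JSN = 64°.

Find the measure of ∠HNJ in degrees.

∠HNJ = 105°

1. ∠NJS = 41°  [NJ∥HY, corresponding at J]
2. ∠JNS = 75°  [△SNJ]
3. ∠HNJ = 105°  [linear pair at N on SH]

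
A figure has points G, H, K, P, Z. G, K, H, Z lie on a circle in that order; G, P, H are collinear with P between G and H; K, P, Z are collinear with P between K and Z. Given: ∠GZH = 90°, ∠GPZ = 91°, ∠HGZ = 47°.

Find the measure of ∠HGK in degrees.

1. ∠GHZ = 43°  [△GHZ]
2. ∠HPK = 91°  [vertical angles at P]
3. ∠GKZ = 43°  [same arc GZ]
4. ∠GPK = 89°  [linear pair at P on GH]
5. ∠HGK = 48°  [△GPK]

∠HGK = 48°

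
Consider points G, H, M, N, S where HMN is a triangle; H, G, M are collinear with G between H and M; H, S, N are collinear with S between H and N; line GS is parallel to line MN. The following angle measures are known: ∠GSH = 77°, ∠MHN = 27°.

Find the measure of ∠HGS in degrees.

∠HGS = 76°

1. ∠HNM = 77°  [GS∥MN, corresponding at S]
2. ∠HMN = 76°  [△HMN]
3. ∠HGS = 76°  [GS∥MN, corresponding at G]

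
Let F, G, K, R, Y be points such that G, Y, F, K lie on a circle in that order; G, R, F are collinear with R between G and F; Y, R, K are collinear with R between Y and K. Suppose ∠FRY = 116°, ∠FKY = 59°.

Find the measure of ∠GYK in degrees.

∠GYK = 57°

1. ∠GRY = 64°  [linear pair at R on GF]
2. ∠FGY = 59°  [same arc YF]
3. ∠GYK = 57°  [△GRY]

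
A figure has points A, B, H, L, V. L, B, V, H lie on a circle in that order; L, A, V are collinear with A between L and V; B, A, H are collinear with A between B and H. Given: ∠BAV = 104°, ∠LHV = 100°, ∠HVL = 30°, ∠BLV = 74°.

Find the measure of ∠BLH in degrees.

1. ∠HAL = 104°  [vertical angles at A]
2. ∠HLV = 50°  [△LVH]
3. ∠HBL = 30°  [same arc LH]
4. ∠BHL = 26°  [△LAH]
5. ∠BLH = 124°  [△LBH]

∠BLH = 124°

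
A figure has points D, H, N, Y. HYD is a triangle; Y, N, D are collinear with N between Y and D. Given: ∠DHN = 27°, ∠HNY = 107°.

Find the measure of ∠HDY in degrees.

∠HDY = 80°

1. ∠DNH = 73°  [linear pair at N on YD]
2. ∠HDN = 80°  [△HND]
3. ∠HDY = 80°  [N on ray DY]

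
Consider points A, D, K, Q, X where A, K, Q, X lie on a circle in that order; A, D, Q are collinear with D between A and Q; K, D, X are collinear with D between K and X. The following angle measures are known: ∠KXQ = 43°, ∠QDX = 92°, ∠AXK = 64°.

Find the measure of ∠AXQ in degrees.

∠AXQ = 107°

1. ∠AQX = 45°  [△QDX]
2. ∠ADX = 88°  [linear pair at D on AQ]
3. ∠QAX = 28°  [△ADX]
4. ∠AXQ = 107°  [△AQX]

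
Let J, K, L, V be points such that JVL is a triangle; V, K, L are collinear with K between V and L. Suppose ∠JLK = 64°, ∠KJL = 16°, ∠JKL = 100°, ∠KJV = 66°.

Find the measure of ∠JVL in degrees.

∠JVL = 34°

1. ∠JKV = 80°  [linear pair at K on VL]
2. ∠JVK = 34°  [△JVK]
3. ∠JVL = 34°  [K on ray VL]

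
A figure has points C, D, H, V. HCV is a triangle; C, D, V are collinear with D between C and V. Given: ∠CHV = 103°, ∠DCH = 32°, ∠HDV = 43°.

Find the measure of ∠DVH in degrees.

1. ∠HCV = 32°  [D on ray CV]
2. ∠CVH = 45°  [△HCV]
3. ∠DVH = 45°  [D on ray VC]

∠DVH = 45°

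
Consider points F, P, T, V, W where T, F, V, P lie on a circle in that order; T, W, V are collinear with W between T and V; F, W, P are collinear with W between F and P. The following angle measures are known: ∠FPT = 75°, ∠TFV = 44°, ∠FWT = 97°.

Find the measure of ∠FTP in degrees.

∠FTP = 83°

1. ∠FVT = 75°  [same arc TF]
2. ∠FTV = 61°  [△TFV]
3. ∠PFT = 22°  [△TWF]
4. ∠FTP = 83°  [△TFP]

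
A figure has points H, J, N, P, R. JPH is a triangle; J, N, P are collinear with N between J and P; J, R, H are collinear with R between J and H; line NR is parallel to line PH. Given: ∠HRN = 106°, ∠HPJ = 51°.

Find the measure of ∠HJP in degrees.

1. ∠JRN = 74°  [linear pair at R on JH]
2. ∠JNR = 51°  [NR∥PH, corresponding at N]
3. ∠NJR = 55°  [△JNR]
4. ∠HJP = 55°  [N on JP, R on JH]

∠HJP = 55°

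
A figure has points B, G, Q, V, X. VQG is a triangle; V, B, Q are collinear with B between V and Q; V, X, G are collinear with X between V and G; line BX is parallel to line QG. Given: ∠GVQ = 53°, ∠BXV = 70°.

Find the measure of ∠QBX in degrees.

1. ∠BVX = 53°  [B on VQ, X on VG]
2. ∠VBX = 57°  [△VBX]
3. ∠QBX = 123°  [linear pair at B on VQ]

∠QBX = 123°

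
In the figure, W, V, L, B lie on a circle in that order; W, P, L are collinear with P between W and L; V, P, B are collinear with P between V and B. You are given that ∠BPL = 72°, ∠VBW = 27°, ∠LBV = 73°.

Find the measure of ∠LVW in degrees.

1. ∠VLW = 27°  [same arc WV]
2. ∠LWV = 73°  [same arc VL]
3. ∠LVW = 80°  [△WVL]

∠LVW = 80°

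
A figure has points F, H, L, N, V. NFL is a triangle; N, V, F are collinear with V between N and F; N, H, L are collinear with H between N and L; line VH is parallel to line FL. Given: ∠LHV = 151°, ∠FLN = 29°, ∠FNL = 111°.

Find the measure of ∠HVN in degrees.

1. ∠NHV = 29°  [linear pair at H on NL]
2. ∠HNV = 111°  [V on NF, H on NL]
3. ∠HVN = 40°  [△NVH]

∠HVN = 40°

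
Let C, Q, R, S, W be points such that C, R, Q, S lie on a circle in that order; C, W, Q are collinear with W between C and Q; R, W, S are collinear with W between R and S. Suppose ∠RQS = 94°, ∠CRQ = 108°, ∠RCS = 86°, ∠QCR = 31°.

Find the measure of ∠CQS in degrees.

∠CQS = 53°

1. ∠CQR = 41°  [△CRQ]
2. ∠CSR = 41°  [same arc CR]
3. ∠CRS = 53°  [△CRS]
4. ∠CQS = 53°  [same arc CS]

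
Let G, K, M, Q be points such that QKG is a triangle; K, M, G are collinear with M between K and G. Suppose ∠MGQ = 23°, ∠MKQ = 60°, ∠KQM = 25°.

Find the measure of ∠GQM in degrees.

1. ∠KMQ = 95°  [△QKM]
2. ∠GMQ = 85°  [linear pair at M on KG]
3. ∠GQM = 72°  [△QMG]

∠GQM = 72°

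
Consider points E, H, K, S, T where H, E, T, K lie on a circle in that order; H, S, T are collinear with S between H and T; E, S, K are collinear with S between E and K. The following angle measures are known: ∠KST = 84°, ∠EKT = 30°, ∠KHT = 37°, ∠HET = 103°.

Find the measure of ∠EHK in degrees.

∠EHK = 67°

1. ∠ESH = 84°  [vertical angles at S]
2. ∠HSK = 96°  [linear pair at S on HT]
3. ∠EHT = 30°  [same arc ET]
4. ∠EKH = 47°  [△HSK]
5. ∠HEK = 66°  [△HSE]
6. ∠EHK = 67°  [△HEK]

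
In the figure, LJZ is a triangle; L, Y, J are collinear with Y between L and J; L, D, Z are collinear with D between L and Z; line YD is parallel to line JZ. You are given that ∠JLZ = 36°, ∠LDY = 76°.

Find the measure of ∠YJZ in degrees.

∠YJZ = 68°

1. ∠DLY = 36°  [Y on LJ, D on LZ]
2. ∠DYL = 68°  [△LYD]
3. ∠DYJ = 112°  [linear pair at Y on LJ]
4. ∠YJZ = 68°  [YD∥JZ, co-interior at J–Y]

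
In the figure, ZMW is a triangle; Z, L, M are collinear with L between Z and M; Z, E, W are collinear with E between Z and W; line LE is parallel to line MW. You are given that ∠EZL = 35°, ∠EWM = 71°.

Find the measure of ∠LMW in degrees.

∠LMW = 74°

1. ∠MZW = 35°  [L on ZM, E on ZW]
2. ∠MWZ = 71°  [E on ray WZ]
3. ∠WMZ = 74°  [△ZMW]
4. ∠LMW = 74°  [L on ray MZ]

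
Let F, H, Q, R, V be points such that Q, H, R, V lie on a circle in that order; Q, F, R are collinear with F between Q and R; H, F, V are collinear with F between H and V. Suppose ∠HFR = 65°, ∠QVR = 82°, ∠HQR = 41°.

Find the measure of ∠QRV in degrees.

1. ∠QFV = 65°  [vertical angles at F]
2. ∠HVR = 41°  [same arc HR]
3. ∠RFV = 115°  [linear pair at F on QR]
4. ∠QRV = 24°  [△RFV]

∠QRV = 24°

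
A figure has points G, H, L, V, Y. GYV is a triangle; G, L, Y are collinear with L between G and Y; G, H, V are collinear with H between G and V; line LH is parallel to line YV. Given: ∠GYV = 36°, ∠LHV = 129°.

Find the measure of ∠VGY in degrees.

1. ∠GLH = 36°  [LH∥YV, corresponding at L]
2. ∠GHL = 51°  [linear pair at H on GV]
3. ∠HGL = 93°  [△GLH]
4. ∠VGY = 93°  [L on GY, H on GV]

∠VGY = 93°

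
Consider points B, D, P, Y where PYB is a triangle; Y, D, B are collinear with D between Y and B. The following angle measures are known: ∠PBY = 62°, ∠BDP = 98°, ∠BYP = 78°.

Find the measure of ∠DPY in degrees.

∠DPY = 20°

1. ∠PDY = 82°  [linear pair at D on YB]
2. ∠DYP = 78°  [D on ray YB]
3. ∠DPY = 20°  [△PYD]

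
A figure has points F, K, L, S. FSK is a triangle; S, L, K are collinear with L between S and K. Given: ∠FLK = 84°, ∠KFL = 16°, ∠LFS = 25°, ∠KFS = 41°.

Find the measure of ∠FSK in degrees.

∠FSK = 59°

1. ∠FLS = 96°  [linear pair at L on SK]
2. ∠FSL = 59°  [△FSL]
3. ∠FSK = 59°  [L on ray SK]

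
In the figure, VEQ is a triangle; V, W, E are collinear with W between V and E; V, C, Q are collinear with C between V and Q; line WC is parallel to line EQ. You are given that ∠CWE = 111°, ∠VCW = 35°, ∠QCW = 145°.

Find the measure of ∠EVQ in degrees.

1. ∠CWV = 69°  [linear pair at W on VE]
2. ∠CVW = 76°  [△VWC]
3. ∠EVQ = 76°  [W on VE, C on VQ]

∠EVQ = 76°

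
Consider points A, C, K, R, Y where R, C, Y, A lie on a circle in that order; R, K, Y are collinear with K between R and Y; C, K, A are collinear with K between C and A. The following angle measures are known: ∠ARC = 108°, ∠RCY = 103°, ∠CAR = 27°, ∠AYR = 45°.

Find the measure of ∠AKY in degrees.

1. ∠RAY = 77°  [cyclic RCYA, opposite ∠C+∠A]
2. ∠ARY = 58°  [△RYA]
3. ∠AKR = 95°  [△RKA]
4. ∠AKY = 85°  [linear pair at K on RY]

∠AKY = 85°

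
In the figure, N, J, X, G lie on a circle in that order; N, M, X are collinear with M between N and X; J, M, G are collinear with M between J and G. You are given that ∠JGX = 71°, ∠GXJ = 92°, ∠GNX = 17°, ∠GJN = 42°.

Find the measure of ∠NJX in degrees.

∠NJX = 59°

1. ∠GXN = 42°  [same arc NG]
2. ∠NGX = 121°  [△NXG]
3. ∠NJX = 59°  [cyclic NJXG, opposite ∠J+∠G]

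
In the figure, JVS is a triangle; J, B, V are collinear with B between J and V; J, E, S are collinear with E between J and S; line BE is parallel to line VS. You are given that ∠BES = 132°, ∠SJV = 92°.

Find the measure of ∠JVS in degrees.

1. ∠BEJ = 48°  [linear pair at E on JS]
2. ∠BJE = 92°  [B on JV, E on JS]
3. ∠EBJ = 40°  [△JBE]
4. ∠JVS = 40°  [BE∥VS, corresponding at B]

∠JVS = 40°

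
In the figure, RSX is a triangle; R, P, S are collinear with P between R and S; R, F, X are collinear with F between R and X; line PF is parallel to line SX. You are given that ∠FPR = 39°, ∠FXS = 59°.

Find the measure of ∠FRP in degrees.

1. ∠RSX = 39°  [PF∥SX, corresponding at P]
2. ∠RXS = 59°  [F on ray XR]
3. ∠SRX = 82°  [△RSX]
4. ∠FRP = 82°  [P on RS, F on RX]

∠FRP = 82°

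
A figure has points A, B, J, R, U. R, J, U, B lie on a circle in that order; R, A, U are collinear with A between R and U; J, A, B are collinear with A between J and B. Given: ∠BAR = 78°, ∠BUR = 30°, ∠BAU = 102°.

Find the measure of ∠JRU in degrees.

∠JRU = 48°

1. ∠BJR = 30°  [same arc RB]
2. ∠JAR = 102°  [vertical angles at A]
3. ∠JRU = 48°  [△RAJ]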